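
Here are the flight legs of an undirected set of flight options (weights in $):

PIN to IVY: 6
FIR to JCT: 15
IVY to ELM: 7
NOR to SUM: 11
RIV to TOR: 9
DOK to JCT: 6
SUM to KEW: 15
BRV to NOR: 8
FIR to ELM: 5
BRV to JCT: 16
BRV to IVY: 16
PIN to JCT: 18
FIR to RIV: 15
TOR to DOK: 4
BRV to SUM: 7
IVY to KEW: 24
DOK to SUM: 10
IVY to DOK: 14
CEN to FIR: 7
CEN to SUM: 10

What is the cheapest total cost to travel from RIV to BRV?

Running Dijkstra from RIV:
RIV: 0
TOR: 9  (via RIV)
DOK: 13  (via TOR)
FIR: 15  (via RIV)
JCT: 19  (via DOK)
ELM: 20  (via FIR)
CEN: 22  (via FIR)
SUM: 23  (via DOK)
IVY: 27  (via DOK)
BRV: 30  (via SUM)
Shortest route: RIV–TOR–DOK–SUM–BRV = $30.

$30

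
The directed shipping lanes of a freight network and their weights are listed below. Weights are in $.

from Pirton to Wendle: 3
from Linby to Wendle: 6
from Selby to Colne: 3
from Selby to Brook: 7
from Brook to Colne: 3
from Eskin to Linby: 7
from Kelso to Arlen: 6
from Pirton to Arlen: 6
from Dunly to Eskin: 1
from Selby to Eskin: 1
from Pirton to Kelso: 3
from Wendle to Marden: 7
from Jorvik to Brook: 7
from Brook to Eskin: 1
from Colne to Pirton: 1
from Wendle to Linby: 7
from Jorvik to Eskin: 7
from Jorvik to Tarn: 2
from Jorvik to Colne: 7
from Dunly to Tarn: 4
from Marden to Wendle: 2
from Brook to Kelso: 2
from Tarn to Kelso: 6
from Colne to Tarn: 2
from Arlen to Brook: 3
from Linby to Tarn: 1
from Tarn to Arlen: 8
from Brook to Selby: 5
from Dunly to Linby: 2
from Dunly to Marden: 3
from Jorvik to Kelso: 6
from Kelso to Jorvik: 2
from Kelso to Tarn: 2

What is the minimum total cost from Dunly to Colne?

$17

Enumerating some paths:
Dunly → Tarn → Arlen → Brook → Colne: 4+8+3+3 = 18
Dunly → Linby → Tarn → Arlen → Brook → Colne: 2+1+8+3+3 = 17
Dunly → Linby → Tarn → Kelso → Jorvik → Colne: 2+1+6+2+7 = 18
The minimum is $17 via Dunly → Linby → Tarn → Arlen → Brook → Colne.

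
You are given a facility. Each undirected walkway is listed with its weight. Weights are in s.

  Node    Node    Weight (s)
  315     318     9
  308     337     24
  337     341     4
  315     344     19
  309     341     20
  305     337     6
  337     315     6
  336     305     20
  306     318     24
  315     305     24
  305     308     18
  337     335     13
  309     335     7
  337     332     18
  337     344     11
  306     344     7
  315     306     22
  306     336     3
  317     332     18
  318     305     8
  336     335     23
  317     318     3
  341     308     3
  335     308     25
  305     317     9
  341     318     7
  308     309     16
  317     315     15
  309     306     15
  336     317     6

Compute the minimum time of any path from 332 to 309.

Settle nodes by increasing distance from 332:
332: 0
317: 18  (via 332)
337: 18  (via 332)
318: 21  (via 317)
341: 22  (via 337)
336: 24  (via 317)
315: 24  (via 337)
305: 24  (via 337)
308: 25  (via 341)
306: 27  (via 336)
344: 29  (via 337)
335: 31  (via 337)
309: 38  (via 335)
Shortest route: 332–337–335–309 = 38 s.

38 s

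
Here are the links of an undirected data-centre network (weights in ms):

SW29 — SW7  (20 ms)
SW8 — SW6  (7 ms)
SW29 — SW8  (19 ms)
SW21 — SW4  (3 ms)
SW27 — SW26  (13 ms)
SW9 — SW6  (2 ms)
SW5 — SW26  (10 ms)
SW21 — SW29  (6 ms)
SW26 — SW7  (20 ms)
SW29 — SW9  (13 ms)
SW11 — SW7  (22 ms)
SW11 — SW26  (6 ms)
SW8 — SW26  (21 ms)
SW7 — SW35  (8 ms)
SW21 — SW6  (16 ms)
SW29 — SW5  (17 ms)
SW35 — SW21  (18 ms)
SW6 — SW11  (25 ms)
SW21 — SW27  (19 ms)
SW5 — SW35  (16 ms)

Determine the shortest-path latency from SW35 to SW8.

Shortest distances from SW35:
SW35: 0
SW7: 8  (via SW35)
SW5: 16  (via SW35)
SW21: 18  (via SW35)
SW4: 21  (via SW21)
SW29: 24  (via SW21)
SW26: 26  (via SW5)
SW11: 30  (via SW7)
SW6: 34  (via SW21)
SW9: 36  (via SW6)
SW27: 37  (via SW21)
SW8: 41  (via SW6)
Shortest route: SW35–SW21–SW6–SW8 = 41 ms.

41 ms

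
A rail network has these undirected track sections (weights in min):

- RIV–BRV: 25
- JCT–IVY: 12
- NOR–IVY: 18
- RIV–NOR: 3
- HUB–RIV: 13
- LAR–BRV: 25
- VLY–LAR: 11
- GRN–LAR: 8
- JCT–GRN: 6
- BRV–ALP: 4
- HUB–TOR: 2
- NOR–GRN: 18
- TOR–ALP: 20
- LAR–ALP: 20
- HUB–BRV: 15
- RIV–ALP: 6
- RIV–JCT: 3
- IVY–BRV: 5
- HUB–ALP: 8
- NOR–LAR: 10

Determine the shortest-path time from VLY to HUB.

37 min

Settle nodes by increasing distance from VLY:
VLY: 0
LAR: 11  (via VLY)
GRN: 19  (via LAR)
NOR: 21  (via LAR)
RIV: 24  (via NOR)
JCT: 25  (via GRN)
ALP: 30  (via RIV)
BRV: 34  (via ALP)
HUB: 37  (via RIV)
Shortest route: VLY → LAR → NOR → RIV → HUB = 37 min.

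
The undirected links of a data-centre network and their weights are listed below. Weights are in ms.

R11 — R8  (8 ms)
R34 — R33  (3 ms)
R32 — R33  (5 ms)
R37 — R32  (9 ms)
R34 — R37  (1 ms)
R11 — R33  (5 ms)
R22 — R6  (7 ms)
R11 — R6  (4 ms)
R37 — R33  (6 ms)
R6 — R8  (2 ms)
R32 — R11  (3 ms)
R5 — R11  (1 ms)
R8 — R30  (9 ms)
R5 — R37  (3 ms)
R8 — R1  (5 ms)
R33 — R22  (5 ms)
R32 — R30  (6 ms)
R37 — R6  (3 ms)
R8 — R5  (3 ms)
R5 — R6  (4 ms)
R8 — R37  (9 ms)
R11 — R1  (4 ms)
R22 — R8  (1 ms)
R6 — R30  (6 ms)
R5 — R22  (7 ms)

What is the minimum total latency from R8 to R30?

8 ms

Compare a few routes:
R8 → R6 → R30: 2+6 = 8
R8 → R30: 9 = 9
The minimum is 8 ms via R8 → R6 → R30.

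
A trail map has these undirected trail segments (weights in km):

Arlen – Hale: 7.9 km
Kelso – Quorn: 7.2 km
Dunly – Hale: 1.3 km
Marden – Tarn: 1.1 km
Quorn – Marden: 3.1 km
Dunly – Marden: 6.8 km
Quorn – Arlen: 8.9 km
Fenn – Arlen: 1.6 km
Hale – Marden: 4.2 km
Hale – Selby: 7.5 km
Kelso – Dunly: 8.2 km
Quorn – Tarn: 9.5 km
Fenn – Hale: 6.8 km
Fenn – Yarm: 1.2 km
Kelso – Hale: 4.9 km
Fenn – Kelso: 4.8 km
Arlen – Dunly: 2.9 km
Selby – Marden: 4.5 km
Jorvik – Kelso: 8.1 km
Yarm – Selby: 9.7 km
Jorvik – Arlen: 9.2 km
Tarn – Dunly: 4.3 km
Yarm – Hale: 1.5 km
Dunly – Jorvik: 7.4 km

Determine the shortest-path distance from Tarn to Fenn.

8 km

Candidate routes:
Tarn → Dunly → Hale → Yarm → Fenn: 4.3+1.3+1.5+1.2 = 8.3
Tarn → Marden → Hale → Yarm → Fenn: 1.1+4.2+1.5+1.2 = 8
The minimum is 8 km via Tarn → Marden → Hale → Yarm → Fenn.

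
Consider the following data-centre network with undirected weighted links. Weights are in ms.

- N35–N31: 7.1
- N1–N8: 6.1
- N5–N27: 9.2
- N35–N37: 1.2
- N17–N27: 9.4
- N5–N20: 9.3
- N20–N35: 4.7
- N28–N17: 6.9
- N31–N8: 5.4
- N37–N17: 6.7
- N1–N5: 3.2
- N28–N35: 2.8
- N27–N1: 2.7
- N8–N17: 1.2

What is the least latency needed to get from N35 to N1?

15.2 ms

Shortest distances from N35:
N35: 0
N37: 1.2  (via N35)
N28: 2.8  (via N35)
N20: 4.7  (via N35)
N31: 7.1  (via N35)
N17: 7.9  (via N37)
N8: 9.1  (via N17)
N5: 14  (via N20)
N1: 15.2  (via N8)
Shortest route: N35–N37–N17–N8–N1 = 15.2 ms.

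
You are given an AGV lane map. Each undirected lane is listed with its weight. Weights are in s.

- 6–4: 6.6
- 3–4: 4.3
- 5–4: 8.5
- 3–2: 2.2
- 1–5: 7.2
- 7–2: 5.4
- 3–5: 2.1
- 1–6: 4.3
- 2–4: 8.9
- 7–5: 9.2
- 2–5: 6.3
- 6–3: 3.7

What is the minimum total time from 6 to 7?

11.3 s

Enumerating some paths:
6 - 3 - 5 - 2 - 7: 3.7+2.1+6.3+5.4 = 17.5
6 - 4 - 3 - 2 - 7: 6.6+4.3+2.2+5.4 = 18.5
6 - 3 - 2 - 7: 3.7+2.2+5.4 = 11.3
6 - 3 - 5 - 7: 3.7+2.1+9.2 = 15
The minimum is 11.3 s via 6 - 3 - 2 - 7.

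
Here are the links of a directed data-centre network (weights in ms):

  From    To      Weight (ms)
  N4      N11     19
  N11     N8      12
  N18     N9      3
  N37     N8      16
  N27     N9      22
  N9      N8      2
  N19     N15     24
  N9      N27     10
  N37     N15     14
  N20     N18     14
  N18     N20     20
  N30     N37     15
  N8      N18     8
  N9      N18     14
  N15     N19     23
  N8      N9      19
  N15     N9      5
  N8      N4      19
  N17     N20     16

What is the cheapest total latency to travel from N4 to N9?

42 ms

Enumerating some paths:
N4–N11–N8–N9: 19+12+19 = 50
N4–N11–N8–N18–N9: 19+12+8+3 = 42
The minimum is 42 ms via N4–N11–N8–N18–N9.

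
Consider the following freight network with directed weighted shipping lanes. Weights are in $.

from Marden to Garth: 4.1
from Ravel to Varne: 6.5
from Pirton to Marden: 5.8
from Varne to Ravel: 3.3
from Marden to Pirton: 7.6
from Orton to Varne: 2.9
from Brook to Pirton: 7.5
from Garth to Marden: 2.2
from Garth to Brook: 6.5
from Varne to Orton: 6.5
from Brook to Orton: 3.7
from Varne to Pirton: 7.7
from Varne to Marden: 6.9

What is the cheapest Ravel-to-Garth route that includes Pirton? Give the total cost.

$24.1

Best Ravel to Pirton: Ravel → Varne → Pirton costing 14.2
Shortest Pirton→Garth: Pirton → Marden → Garth = 9.9
Total via Pirton: 14.2 + 9.9 = $24.1.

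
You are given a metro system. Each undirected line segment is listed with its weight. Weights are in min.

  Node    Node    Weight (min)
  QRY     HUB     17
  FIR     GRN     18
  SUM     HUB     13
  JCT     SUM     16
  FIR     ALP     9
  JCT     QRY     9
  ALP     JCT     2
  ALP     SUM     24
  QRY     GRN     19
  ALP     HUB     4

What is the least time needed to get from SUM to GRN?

44 min

Shortest distances from SUM:
SUM: 0
HUB: 13  (via SUM)
JCT: 16  (via SUM)
ALP: 17  (via HUB)
QRY: 25  (via JCT)
FIR: 26  (via ALP)
GRN: 44  (via QRY)
Shortest route: SUM–JCT–QRY–GRN = 44 min.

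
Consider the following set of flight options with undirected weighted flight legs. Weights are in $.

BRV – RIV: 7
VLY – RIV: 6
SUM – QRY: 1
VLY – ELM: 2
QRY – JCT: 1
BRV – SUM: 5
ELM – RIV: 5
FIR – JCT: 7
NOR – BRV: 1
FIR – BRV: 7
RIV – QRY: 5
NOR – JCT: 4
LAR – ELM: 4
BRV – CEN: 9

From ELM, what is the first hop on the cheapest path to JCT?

Enumerating some paths:
ELM → RIV → QRY → JCT: 5+5+1 = 11
ELM → RIV → BRV → NOR → JCT: 5+7+1+4 = 17
ELM → VLY → RIV → QRY → JCT: 2+6+5+1 = 14
Cheapest is ELM → RIV → QRY → JCT at $11.
So from ELM the first move is to RIV.

RIV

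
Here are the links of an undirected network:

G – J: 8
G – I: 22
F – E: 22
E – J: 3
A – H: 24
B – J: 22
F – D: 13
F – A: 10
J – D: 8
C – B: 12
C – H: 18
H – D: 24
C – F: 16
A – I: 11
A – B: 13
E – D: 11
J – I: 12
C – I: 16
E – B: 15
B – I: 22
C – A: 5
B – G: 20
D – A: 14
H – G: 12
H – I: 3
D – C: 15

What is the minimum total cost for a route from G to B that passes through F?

52

Shortest G→F: G → J → D → F = 29
Best F to B: F → A → B costing 23
Total via F: 29 + 23 = 52.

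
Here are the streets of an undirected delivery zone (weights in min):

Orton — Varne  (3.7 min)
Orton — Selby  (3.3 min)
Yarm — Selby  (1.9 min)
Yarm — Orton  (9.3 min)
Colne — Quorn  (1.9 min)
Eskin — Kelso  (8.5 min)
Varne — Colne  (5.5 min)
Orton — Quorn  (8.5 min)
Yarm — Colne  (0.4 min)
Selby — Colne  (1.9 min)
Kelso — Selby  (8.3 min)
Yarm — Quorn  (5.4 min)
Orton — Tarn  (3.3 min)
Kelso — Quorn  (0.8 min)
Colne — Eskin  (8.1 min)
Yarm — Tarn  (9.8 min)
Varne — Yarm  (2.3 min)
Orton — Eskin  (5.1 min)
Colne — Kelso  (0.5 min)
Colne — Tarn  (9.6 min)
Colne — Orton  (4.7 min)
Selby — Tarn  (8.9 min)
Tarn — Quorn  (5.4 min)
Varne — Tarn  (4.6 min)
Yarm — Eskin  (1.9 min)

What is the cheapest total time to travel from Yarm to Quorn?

1.7 min

Enumerating some paths:
Yarm - Colne - Kelso - Quorn: 0.4+0.5+0.8 = 1.7
Yarm - Colne - Quorn: 0.4+1.9 = 2.3
The minimum is 1.7 min via Yarm - Colne - Kelso - Quorn.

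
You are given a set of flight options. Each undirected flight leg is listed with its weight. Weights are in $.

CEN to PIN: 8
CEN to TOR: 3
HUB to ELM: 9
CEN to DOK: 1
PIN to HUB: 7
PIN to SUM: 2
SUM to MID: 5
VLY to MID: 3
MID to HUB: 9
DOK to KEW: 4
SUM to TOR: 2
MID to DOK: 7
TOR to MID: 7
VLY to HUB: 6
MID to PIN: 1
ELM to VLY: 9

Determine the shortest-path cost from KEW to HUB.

$19

Enumerating some paths:
KEW - DOK - MID - HUB: 4+7+9 = 20
KEW - DOK - CEN - TOR - SUM - PIN - HUB: 4+1+3+2+2+7 = 19
KEW - DOK - CEN - PIN - HUB: 4+1+8+7 = 20
The minimum is $19 via KEW - DOK - CEN - TOR - SUM - PIN - HUB.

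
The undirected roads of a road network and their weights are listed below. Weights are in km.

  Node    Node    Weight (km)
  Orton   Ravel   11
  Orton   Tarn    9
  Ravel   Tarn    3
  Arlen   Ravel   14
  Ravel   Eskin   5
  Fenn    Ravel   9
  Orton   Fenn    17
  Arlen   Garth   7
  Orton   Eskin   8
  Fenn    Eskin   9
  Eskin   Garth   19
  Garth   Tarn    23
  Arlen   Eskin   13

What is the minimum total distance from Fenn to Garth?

28 km

Enumerating some paths:
Fenn–Eskin–Arlen–Garth: 9+13+7 = 29
Fenn–Eskin–Garth: 9+19 = 28
The minimum is 28 km via Fenn–Eskin–Garth.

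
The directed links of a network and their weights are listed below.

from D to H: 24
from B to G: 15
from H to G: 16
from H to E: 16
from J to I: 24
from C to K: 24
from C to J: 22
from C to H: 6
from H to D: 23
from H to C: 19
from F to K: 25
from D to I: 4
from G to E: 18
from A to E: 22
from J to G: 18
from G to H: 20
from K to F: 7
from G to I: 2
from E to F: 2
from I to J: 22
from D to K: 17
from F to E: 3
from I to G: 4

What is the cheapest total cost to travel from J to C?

Shortest distances from J:
J: 0
G: 18  (via J)
I: 20  (via G)
E: 36  (via G)
F: 38  (via E)
H: 38  (via G)
C: 57  (via H)
Shortest route: J → G → H → C = 57.

57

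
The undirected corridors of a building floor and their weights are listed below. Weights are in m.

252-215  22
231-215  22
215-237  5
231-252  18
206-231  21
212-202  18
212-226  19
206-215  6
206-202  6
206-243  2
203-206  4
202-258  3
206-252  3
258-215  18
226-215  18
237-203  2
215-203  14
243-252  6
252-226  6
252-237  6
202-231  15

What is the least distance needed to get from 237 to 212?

30 m

Running Dijkstra from 237:
237: 0
203: 2  (via 237)
215: 5  (via 237)
252: 6  (via 237)
206: 6  (via 203)
243: 8  (via 206)
202: 12  (via 206)
226: 12  (via 252)
258: 15  (via 202)
231: 24  (via 252)
212: 30  (via 202)
Shortest route: 237–203–206–202–212 = 30 m.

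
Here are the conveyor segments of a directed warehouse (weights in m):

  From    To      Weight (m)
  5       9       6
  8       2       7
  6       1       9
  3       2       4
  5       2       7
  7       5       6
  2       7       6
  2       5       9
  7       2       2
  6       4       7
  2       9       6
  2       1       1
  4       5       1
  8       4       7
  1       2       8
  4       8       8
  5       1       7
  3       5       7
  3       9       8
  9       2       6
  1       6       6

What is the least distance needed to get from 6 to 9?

14 m

Running Dijkstra from 6:
6: 0
4: 7  (via 6)
5: 8  (via 4)
1: 9  (via 6)
9: 14  (via 5)
Shortest route: 6–4–5–9 = 14 m.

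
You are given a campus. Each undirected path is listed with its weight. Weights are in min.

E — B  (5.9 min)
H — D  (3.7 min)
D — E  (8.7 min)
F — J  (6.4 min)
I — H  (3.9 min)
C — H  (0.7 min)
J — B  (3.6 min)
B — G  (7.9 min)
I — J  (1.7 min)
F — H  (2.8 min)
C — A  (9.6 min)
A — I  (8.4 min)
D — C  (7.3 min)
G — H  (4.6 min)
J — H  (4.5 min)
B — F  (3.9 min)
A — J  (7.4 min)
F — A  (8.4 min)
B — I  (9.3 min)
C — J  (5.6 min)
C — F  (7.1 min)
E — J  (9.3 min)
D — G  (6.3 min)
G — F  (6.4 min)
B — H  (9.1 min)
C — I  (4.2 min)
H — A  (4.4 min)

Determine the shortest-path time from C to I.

Settle nodes by increasing distance from C:
C: 0
H: 0.7  (via C)
F: 3.5  (via H)
I: 4.2  (via C)
Shortest route: C → I = 4.2 min.

4.2 min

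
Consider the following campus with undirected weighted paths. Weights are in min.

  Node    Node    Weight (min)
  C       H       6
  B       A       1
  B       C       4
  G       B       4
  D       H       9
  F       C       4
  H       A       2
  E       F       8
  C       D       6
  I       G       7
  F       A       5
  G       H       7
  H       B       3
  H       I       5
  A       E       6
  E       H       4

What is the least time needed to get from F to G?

10 min

Compare a few routes:
F → C → B → G: 4+4+4 = 12
F → A → B → G: 5+1+4 = 10
F → A → H → B → G: 5+2+3+4 = 14
F → A → H → G: 5+2+7 = 14
Cheapest is F → A → B → G at 10 min.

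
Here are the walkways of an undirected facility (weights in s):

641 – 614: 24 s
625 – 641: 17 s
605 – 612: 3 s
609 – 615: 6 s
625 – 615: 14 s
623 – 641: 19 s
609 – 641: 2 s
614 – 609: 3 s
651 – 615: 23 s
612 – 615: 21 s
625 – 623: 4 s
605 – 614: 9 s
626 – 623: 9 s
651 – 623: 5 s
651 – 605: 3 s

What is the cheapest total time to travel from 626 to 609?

29 s

Enumerating some paths:
626–623–651–605–614–609: 9+5+3+9+3 = 29
626–623–641–609: 9+19+2 = 30
626–623–625–641–609: 9+4+17+2 = 32
The minimum is 29 s via 626–623–651–605–614–609.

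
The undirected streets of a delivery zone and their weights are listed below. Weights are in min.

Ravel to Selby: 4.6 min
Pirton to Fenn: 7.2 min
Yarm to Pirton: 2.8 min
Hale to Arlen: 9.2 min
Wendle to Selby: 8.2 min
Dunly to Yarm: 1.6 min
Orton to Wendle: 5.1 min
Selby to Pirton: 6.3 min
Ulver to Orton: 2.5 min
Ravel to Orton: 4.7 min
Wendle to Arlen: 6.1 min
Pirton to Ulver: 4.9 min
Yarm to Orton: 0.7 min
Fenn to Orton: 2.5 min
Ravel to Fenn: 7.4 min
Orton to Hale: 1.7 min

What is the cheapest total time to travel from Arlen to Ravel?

15.6 min

Enumerating some paths:
Arlen–Hale–Orton–Ravel: 9.2+1.7+4.7 = 15.6
Arlen–Wendle–Selby–Ravel: 6.1+8.2+4.6 = 18.9
Arlen–Hale–Orton–Fenn–Ravel: 9.2+1.7+2.5+7.4 = 20.8
Arlen–Wendle–Orton–Ravel: 6.1+5.1+4.7 = 15.9
Cheapest is Arlen–Hale–Orton–Ravel at 15.6 min.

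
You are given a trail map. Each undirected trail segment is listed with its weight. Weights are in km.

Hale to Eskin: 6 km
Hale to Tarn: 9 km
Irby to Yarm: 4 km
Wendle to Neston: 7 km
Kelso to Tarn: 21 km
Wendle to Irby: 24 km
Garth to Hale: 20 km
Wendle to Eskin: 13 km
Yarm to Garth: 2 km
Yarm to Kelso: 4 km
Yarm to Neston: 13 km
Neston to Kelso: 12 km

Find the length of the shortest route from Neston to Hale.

Enumerating some paths:
Neston–Wendle–Eskin–Hale: 7+13+6 = 26
Neston–Yarm–Garth–Hale: 13+2+20 = 35
The minimum is 26 km via Neston–Wendle–Eskin–Hale.

26 km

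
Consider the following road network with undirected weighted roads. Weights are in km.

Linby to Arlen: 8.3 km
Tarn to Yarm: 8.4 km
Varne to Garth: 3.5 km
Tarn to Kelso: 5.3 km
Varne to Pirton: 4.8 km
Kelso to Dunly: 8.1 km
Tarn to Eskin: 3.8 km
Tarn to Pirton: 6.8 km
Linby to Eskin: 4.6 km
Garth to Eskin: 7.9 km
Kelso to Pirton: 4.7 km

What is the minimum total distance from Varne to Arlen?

24.3 km

Enumerating some paths:
Varne - Garth - Eskin - Linby - Arlen: 3.5+7.9+4.6+8.3 = 24.3
Varne - Pirton - Tarn - Eskin - Linby - Arlen: 4.8+6.8+3.8+4.6+8.3 = 28.3
Cheapest is Varne - Garth - Eskin - Linby - Arlen at 24.3 km.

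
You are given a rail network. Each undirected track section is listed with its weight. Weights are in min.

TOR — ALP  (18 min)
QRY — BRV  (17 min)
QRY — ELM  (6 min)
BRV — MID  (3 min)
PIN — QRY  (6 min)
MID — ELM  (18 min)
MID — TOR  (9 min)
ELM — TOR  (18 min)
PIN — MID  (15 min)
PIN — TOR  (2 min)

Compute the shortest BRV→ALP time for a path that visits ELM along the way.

Best BRV to ELM: BRV–MID–ELM costing 21
Best ELM to ALP: ELM–QRY–PIN–TOR–ALP costing 32
Total via ELM: 21 + 32 = 53 min.

53 min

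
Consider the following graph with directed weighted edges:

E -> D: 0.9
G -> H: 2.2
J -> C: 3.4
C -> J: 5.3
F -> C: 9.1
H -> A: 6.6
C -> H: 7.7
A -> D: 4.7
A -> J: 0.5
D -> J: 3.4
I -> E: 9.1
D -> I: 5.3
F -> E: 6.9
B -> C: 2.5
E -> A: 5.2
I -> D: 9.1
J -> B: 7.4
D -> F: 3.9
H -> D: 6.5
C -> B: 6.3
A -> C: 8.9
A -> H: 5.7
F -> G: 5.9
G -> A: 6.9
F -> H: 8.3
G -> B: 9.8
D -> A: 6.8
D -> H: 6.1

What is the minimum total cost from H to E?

17.3

Settle nodes by increasing distance from H:
H: 0
D: 6.5  (via H)
A: 6.6  (via H)
J: 7.1  (via A)
F: 10.4  (via D)
C: 10.5  (via J)
I: 11.8  (via D)
B: 14.5  (via J)
G: 16.3  (via F)
E: 17.3  (via F)
Shortest route: H–D–F–E = 17.3.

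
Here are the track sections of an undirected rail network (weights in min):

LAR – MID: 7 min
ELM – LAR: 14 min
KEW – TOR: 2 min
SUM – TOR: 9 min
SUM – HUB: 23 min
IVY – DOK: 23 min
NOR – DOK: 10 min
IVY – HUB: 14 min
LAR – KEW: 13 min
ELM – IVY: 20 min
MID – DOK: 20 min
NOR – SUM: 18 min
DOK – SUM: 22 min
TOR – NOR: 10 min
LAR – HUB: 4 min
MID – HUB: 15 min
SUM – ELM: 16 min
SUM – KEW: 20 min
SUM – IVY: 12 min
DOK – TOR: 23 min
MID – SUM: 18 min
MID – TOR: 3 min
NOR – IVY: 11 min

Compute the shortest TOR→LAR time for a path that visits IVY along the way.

Shortest TOR→IVY: TOR–SUM–IVY = 21
Best IVY to LAR: IVY–HUB–LAR costing 18
Total via IVY: 21 + 18 = 39 min.

39 min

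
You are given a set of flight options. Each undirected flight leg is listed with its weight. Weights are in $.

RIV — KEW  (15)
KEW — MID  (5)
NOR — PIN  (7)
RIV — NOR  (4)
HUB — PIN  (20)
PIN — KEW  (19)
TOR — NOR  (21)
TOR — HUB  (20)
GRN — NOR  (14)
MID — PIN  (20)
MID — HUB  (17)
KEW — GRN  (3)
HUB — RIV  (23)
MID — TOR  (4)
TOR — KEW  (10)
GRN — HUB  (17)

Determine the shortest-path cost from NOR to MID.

$22

Compare a few routes:
NOR - RIV - KEW - MID: 4+15+5 = 24
NOR - PIN - MID: 7+20 = 27
NOR - TOR - MID: 21+4 = 25
NOR - GRN - KEW - MID: 14+3+5 = 22
Cheapest is NOR - GRN - KEW - MID at $22.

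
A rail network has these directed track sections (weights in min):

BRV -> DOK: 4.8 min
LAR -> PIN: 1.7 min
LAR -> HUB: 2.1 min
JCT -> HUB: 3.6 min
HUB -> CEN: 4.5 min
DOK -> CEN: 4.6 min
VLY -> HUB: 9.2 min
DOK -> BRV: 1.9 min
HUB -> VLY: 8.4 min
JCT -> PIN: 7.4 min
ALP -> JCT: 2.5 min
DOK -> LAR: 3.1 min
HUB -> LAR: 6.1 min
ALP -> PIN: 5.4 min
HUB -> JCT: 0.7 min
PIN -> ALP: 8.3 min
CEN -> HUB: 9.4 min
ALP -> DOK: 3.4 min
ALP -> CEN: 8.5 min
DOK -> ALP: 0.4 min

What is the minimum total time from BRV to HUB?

Compare a few routes:
BRV - DOK - CEN - HUB: 4.8+4.6+9.4 = 18.8
BRV - DOK - LAR - HUB: 4.8+3.1+2.1 = 10
BRV - DOK - ALP - JCT - HUB: 4.8+0.4+2.5+3.6 = 11.3
The minimum is 10 min via BRV - DOK - LAR - HUB.

10 min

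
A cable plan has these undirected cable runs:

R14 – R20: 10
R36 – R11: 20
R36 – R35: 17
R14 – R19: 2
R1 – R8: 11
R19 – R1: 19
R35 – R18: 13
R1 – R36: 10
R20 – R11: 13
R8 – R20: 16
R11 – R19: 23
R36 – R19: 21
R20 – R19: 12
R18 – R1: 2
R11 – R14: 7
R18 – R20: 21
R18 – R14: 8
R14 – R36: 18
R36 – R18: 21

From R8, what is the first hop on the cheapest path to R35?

Candidate routes:
R8 - R20 - R14 - R18 - R35: 16+10+8+13 = 47
R8 - R1 - R18 - R35: 11+2+13 = 26
R8 - R1 - R36 - R35: 11+10+17 = 38
Cheapest is R8 - R1 - R18 - R35 at 26.
So from R8 the first move is to R1.

R1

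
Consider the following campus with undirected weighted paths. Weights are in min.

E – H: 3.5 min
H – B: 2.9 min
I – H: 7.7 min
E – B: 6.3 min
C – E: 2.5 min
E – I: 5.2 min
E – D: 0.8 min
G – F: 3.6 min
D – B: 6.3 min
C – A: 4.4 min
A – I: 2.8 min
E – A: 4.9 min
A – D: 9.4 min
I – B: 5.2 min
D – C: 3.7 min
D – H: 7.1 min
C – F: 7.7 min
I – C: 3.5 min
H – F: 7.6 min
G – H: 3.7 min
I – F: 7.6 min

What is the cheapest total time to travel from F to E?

Enumerating some paths:
F - C - D - E: 7.7+3.7+0.8 = 12.2
F - C - E: 7.7+2.5 = 10.2
F - H - E: 7.6+3.5 = 11.1
F - G - H - E: 3.6+3.7+3.5 = 10.8
The minimum is 10.2 min via F - C - E.

10.2 min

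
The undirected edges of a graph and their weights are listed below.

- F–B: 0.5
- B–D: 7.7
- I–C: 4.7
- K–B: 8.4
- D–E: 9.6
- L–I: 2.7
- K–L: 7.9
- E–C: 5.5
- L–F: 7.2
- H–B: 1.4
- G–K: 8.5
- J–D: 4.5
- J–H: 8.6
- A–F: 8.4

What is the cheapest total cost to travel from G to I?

19.1

Shortest distances from G:
G: 0
K: 8.5  (via G)
L: 16.4  (via K)
B: 16.9  (via K)
F: 17.4  (via B)
H: 18.3  (via B)
I: 19.1  (via L)
Shortest route: G–K–L–I = 19.1.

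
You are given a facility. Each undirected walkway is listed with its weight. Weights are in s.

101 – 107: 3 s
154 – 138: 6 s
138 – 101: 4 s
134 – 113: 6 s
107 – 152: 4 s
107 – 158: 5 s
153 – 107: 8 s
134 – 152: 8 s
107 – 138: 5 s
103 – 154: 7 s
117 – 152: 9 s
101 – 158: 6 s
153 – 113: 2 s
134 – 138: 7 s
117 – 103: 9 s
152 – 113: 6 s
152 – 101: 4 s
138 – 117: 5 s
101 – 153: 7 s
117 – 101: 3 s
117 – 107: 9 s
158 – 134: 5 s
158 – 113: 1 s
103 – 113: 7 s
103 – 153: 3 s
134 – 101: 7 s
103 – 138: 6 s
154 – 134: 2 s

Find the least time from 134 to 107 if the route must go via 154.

Best 134 to 154: 134–154 costing 2
Best 154 to 107: 154–138–107 costing 11
Total via 154: 2 + 11 = 13 s.

13 s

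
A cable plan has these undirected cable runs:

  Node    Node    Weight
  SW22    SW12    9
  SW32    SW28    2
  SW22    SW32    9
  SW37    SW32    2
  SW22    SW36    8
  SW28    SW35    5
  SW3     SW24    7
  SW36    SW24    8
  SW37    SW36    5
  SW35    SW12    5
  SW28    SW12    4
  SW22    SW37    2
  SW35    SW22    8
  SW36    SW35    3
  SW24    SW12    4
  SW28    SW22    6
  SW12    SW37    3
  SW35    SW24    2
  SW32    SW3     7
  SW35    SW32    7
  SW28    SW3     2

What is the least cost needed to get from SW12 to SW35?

Shortest distances from SW12:
SW12: 0
SW37: 3  (via SW12)
SW24: 4  (via SW12)
SW28: 4  (via SW12)
SW32: 5  (via SW37)
SW22: 5  (via SW37)
SW35: 5  (via SW12)
Shortest route: SW12 → SW35 = 5.

5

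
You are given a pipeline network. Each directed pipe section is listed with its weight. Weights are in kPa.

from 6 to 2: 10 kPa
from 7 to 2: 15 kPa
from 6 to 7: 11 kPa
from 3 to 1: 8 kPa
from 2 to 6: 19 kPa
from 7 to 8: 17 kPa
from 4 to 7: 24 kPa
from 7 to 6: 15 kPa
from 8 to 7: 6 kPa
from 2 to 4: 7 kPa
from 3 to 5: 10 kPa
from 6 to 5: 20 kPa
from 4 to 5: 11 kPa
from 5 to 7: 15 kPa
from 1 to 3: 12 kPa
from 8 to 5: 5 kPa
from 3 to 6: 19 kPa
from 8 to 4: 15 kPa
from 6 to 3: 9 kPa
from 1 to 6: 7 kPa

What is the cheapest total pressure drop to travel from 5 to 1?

Settle nodes by increasing distance from 5:
5: 0
7: 15  (via 5)
2: 30  (via 7)
6: 30  (via 7)
8: 32  (via 7)
4: 37  (via 2)
3: 39  (via 6)
1: 47  (via 3)
Shortest route: 5–7–6–3–1 = 47 kPa.

47 kPa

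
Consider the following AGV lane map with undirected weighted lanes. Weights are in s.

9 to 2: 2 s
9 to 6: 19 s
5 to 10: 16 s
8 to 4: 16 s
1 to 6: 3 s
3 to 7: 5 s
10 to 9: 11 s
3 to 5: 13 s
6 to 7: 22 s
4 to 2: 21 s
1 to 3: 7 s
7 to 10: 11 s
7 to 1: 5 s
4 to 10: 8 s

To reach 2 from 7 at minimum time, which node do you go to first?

Candidate routes:
7 - 3 - 1 - 6 - 9 - 2: 5+7+3+19+2 = 36
7 - 10 - 4 - 2: 11+8+21 = 40
7 - 1 - 6 - 9 - 2: 5+3+19+2 = 29
7 - 10 - 9 - 2: 11+11+2 = 24
Cheapest is 7 - 10 - 9 - 2 at 24 s.
So from 7 the first move is to 10.

10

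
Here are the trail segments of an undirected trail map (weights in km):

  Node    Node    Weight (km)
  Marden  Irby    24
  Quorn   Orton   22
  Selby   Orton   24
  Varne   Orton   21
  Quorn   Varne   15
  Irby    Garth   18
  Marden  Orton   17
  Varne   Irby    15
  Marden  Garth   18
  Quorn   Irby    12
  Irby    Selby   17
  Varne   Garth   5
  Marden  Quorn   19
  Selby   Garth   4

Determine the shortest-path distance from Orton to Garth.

Enumerating some paths:
Orton–Selby–Garth: 24+4 = 28
Orton–Varne–Garth: 21+5 = 26
The minimum is 26 km via Orton–Varne–Garth.

26 km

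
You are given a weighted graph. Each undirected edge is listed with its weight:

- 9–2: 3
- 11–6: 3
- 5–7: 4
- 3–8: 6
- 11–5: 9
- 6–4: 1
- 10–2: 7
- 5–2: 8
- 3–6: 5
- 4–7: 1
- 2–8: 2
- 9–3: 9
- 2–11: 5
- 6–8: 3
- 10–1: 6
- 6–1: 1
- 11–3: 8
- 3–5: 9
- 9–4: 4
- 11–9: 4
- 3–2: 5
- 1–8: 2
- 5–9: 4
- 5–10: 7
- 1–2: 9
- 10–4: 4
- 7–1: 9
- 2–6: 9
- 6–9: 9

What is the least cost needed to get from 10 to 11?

Compare a few routes:
10 → 4 → 6 → 11: 4+1+3 = 8
10 → 1 → 6 → 11: 6+1+3 = 10
The minimum is 8 via 10 → 4 → 6 → 11.

8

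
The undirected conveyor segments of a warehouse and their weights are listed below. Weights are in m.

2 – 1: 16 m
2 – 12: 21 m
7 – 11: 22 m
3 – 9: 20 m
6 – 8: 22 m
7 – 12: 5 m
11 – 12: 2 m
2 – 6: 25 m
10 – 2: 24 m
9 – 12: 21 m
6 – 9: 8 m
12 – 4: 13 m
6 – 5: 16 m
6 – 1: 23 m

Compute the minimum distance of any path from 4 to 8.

Shortest distances from 4:
4: 0
12: 13  (via 4)
11: 15  (via 12)
7: 18  (via 12)
2: 34  (via 12)
9: 34  (via 12)
6: 42  (via 9)
1: 50  (via 2)
3: 54  (via 9)
5: 58  (via 6)
10: 58  (via 2)
8: 64  (via 6)
Shortest route: 4 → 12 → 9 → 6 → 8 = 64 m.

64 m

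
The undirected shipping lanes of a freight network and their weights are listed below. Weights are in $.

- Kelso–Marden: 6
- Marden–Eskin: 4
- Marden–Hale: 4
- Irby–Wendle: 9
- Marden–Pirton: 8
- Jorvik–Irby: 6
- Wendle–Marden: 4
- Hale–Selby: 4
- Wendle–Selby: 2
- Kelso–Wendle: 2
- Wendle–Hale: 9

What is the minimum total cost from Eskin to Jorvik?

$23

Compare a few routes:
Eskin - Marden - Wendle - Irby - Jorvik: 4+4+9+6 = 23
Eskin - Marden - Hale - Selby - Wendle - Irby - Jorvik: 4+4+4+2+9+6 = 29
Eskin - Marden - Hale - Wendle - Irby - Jorvik: 4+4+9+9+6 = 32
Eskin - Marden - Kelso - Wendle - Irby - Jorvik: 4+6+2+9+6 = 27
Cheapest is Eskin - Marden - Wendle - Irby - Jorvik at $23.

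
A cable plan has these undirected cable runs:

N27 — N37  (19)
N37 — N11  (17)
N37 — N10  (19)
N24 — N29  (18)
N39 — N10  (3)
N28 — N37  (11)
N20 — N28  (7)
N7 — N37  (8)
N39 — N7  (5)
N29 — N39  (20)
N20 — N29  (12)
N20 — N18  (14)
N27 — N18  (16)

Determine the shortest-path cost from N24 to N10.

Running Dijkstra from N24:
N24: 0
N29: 18  (via N24)
N20: 30  (via N29)
N28: 37  (via N20)
N39: 38  (via N29)
N10: 41  (via N39)
Shortest route: N24 → N29 → N39 → N10 = 41.

41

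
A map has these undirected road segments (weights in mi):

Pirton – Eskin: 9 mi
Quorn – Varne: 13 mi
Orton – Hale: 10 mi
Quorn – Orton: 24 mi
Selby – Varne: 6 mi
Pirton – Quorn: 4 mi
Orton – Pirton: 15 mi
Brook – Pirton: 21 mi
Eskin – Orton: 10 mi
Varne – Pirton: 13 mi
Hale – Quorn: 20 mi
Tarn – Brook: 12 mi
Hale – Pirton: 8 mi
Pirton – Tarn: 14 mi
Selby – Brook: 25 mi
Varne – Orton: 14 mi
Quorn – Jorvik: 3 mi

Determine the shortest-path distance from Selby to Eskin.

28 mi

Compare a few routes:
Selby → Varne → Quorn → Pirton → Eskin: 6+13+4+9 = 32
Selby → Varne → Orton → Eskin: 6+14+10 = 30
Selby → Varne → Pirton → Eskin: 6+13+9 = 28
Cheapest is Selby → Varne → Pirton → Eskin at 28 mi.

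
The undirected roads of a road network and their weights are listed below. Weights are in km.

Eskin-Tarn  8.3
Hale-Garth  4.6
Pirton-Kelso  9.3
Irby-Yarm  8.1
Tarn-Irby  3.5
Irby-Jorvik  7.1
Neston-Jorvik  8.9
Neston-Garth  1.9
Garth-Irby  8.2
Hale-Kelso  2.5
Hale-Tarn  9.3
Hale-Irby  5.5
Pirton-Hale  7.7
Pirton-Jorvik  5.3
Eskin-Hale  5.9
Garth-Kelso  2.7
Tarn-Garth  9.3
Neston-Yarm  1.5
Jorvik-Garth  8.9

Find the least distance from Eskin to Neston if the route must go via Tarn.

Shortest Eskin→Tarn: Eskin–Tarn = 8.3
Shortest Tarn→Neston: Tarn–Garth–Neston = 11.2
Total via Tarn: 8.3 + 11.2 = 19.5 km.

19.5 km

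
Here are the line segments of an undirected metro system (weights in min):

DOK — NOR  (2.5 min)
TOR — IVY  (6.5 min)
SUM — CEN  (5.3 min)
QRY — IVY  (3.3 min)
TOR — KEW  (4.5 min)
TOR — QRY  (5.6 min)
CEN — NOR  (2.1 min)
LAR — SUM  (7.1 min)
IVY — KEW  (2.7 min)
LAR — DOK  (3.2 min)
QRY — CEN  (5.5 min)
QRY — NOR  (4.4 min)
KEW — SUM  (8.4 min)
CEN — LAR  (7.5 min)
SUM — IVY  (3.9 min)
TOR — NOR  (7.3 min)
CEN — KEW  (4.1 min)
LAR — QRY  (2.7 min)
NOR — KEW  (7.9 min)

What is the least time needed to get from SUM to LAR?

7.1 min

Candidate routes:
SUM–CEN–NOR–DOK–LAR: 5.3+2.1+2.5+3.2 = 13.1
SUM–IVY–QRY–LAR: 3.9+3.3+2.7 = 9.9
SUM–CEN–LAR: 5.3+7.5 = 12.8
SUM–LAR: 7.1 = 7.1
Cheapest is SUM–LAR at 7.1 min.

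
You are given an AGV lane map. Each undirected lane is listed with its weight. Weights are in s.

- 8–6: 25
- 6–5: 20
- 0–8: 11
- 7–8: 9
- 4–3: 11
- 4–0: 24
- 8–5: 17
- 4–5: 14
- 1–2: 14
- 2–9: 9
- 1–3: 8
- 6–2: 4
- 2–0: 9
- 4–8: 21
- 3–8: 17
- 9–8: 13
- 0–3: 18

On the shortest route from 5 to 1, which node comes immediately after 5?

4

Compare a few routes:
5 - 4 - 3 - 1: 14+11+8 = 33
5 - 6 - 2 - 1: 20+4+14 = 38
Cheapest is 5 - 4 - 3 - 1 at 33 s.
So from 5 the first move is to 4.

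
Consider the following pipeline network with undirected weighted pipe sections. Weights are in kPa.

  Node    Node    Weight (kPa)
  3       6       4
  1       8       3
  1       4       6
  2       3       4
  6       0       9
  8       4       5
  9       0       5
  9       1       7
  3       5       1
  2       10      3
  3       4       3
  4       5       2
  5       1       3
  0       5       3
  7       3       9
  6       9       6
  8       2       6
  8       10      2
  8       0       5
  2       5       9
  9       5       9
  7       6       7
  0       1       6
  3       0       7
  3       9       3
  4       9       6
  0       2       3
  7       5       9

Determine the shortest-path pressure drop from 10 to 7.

16 kPa

Compare a few routes:
10 - 2 - 3 - 7: 3+4+9 = 16
10 - 2 - 3 - 5 - 7: 3+4+1+9 = 17
10 - 8 - 1 - 5 - 7: 2+3+3+9 = 17
Cheapest is 10 - 2 - 3 - 7 at 16 kPa.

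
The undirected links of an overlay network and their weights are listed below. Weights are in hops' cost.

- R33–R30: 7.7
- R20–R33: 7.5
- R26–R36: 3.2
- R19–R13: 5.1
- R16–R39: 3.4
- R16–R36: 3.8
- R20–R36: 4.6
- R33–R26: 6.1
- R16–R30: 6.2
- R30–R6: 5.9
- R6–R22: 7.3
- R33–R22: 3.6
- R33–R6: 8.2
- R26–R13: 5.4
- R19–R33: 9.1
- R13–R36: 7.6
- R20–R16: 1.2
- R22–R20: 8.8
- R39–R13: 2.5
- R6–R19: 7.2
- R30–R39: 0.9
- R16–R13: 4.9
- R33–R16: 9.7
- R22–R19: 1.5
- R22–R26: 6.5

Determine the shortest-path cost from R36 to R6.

Running Dijkstra from R36:
R36: 0
R26: 3.2  (via R36)
R16: 3.8  (via R36)
R20: 4.6  (via R36)
R39: 7.2  (via R16)
R13: 7.6  (via R36)
R30: 8.1  (via R39)
R33: 9.3  (via R26)
R22: 9.7  (via R26)
R19: 11.2  (via R22)
R6: 14  (via R30)
Shortest route: R36–R16–R39–R30–R6 = 14 hops' cost.

14 hops' cost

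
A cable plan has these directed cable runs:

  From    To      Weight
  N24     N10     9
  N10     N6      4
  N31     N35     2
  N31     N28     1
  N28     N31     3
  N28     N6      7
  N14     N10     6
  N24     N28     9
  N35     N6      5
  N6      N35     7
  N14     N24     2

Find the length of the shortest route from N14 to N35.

Enumerating some paths:
N14 → N10 → N6 → N35: 6+4+7 = 17
N14 → N24 → N28 → N31 → N35: 2+9+3+2 = 16
N14 → N24 → N10 → N6 → N35: 2+9+4+7 = 22
Cheapest is N14 → N24 → N28 → N31 → N35 at 16.

16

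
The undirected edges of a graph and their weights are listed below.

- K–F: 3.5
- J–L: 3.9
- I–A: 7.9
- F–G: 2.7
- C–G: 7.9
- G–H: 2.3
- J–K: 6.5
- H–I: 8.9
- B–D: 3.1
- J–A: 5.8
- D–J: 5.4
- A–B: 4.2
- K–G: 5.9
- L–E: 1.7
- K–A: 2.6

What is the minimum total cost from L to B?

Candidate routes:
L → J → A → B: 3.9+5.8+4.2 = 13.9
L → J → D → B: 3.9+5.4+3.1 = 12.4
Cheapest is L → J → D → B at 12.4.

12.4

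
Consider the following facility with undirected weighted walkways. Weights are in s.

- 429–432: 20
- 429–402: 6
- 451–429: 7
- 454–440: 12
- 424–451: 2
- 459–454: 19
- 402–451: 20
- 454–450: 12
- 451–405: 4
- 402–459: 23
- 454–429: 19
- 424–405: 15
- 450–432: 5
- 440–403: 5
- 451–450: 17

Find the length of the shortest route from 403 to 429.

36 s

Settle nodes by increasing distance from 403:
403: 0
440: 5  (via 403)
454: 17  (via 440)
450: 29  (via 454)
432: 34  (via 450)
429: 36  (via 454)
Shortest route: 403 → 440 → 454 → 429 = 36 s.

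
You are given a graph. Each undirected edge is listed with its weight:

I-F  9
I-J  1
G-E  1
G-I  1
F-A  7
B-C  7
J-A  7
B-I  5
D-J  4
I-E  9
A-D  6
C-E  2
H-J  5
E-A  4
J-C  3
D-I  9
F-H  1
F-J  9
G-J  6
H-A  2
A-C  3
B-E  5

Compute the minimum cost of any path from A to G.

Compare a few routes:
A - C - E - G: 3+2+1 = 6
A - E - G: 4+1 = 5
The minimum is 5 via A - E - G.

5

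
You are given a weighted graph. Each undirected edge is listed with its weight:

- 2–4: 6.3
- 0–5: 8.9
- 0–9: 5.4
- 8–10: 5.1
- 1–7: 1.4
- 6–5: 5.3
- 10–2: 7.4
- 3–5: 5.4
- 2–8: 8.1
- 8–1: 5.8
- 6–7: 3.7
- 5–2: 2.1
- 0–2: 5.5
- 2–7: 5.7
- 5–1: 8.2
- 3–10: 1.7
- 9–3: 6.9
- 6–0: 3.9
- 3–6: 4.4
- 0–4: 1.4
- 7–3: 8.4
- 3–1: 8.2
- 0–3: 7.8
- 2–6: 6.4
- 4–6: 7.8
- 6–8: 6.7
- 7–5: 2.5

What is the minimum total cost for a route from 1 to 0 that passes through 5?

Best 1 to 5: 1 → 7 → 5 costing 3.9
Best 5 to 0: 5 → 2 → 0 costing 7.6
Total via 5: 3.9 + 7.6 = 11.5.

11.5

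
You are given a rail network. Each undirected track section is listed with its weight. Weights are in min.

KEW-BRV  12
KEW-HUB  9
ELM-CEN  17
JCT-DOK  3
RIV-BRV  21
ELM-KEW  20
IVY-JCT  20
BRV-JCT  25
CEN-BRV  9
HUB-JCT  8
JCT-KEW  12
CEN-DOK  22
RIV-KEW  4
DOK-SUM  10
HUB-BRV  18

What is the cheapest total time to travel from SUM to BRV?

Settle nodes by increasing distance from SUM:
SUM: 0
DOK: 10  (via SUM)
JCT: 13  (via DOK)
HUB: 21  (via JCT)
KEW: 25  (via JCT)
RIV: 29  (via KEW)
CEN: 32  (via DOK)
IVY: 33  (via JCT)
BRV: 37  (via KEW)
Shortest route: SUM → DOK → JCT → KEW → BRV = 37 min.

37 min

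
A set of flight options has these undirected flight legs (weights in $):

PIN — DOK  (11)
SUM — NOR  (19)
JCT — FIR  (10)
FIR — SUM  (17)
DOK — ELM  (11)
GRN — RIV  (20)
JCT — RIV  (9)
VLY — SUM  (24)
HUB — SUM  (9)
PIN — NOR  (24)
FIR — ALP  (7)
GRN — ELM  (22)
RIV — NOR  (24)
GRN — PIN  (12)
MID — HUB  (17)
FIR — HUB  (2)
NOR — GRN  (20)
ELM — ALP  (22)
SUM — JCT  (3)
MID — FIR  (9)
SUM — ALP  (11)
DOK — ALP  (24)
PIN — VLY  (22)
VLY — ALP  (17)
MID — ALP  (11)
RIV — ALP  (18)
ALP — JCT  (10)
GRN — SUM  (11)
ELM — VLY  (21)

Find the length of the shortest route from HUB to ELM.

Compare a few routes:
HUB - FIR - ALP - ELM: 2+7+22 = 31
HUB - SUM - ALP - ELM: 9+11+22 = 42
The minimum is $31 via HUB - FIR - ALP - ELM.

$31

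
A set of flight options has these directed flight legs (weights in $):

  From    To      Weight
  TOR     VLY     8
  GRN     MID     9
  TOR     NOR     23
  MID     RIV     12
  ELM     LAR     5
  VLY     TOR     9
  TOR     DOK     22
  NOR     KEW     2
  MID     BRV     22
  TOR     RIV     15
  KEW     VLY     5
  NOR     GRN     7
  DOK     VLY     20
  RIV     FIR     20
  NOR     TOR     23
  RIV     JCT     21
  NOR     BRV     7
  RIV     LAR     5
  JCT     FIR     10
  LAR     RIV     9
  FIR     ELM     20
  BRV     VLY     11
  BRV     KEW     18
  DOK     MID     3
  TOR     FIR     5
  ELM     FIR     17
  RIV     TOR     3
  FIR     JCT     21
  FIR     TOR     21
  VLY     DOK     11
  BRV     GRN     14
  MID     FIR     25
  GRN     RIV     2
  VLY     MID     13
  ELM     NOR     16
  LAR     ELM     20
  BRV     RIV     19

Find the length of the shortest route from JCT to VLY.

Compare a few routes:
JCT → FIR → TOR → VLY: 10+21+8 = 39
JCT → FIR → ELM → LAR → RIV → TOR → VLY: 10+20+5+9+3+8 = 55
JCT → FIR → ELM → NOR → KEW → VLY: 10+20+16+2+5 = 53
Cheapest is JCT → FIR → TOR → VLY at $39.

$39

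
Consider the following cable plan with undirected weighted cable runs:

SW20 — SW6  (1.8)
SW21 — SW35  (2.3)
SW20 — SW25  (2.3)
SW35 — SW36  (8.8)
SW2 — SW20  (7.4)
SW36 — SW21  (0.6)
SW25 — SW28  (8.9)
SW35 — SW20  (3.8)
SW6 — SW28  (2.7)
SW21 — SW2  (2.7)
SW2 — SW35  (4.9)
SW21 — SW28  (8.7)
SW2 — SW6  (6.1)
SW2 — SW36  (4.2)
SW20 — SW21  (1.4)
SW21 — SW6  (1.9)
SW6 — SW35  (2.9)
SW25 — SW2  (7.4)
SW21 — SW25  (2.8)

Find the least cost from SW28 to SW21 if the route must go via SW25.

Best SW28 to SW25: SW28–SW6–SW20–SW25 costing 6.8
Best SW25 to SW21: SW25–SW21 costing 2.8
Total via SW25: 6.8 + 2.8 = 9.6.

9.6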